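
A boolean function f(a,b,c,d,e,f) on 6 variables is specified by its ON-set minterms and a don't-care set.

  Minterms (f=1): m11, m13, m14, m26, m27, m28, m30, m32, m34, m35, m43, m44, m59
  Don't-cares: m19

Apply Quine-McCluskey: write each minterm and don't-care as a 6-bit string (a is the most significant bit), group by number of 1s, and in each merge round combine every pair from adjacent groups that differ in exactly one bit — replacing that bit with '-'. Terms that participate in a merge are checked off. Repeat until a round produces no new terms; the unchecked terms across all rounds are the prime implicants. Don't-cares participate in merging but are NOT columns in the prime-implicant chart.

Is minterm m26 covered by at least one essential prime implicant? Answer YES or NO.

NO

size-2^0 implicants → 001011(✓)  001101  001110(✓)  010011(✓)  011010(✓)  011011(✓)  011100(✓)  011110(✓)  100000(✓)  100010(✓)  100011(✓)  101011(✓)  101100  111011(✓)
size-2^1 implicants → -01011(✓)  -11011(✓)  0-1011(✓)  0-1110  01-011  011-10  01101-  0111-0  1-1011(✓)  10-011  1000-0  10001-
size-2^2 implicants → --1011
Unchecked terms (primes): --1011, 0-1110, 001101, 01-011, 011-10, 01101-, 0111-0, 10-011, 1000-0, 10001-, 101100
Minterm coverage:
  m11 ⊆ --1011 [E]
  m13 ⊆ 001101 [E]
  m14 ⊆ 0-1110 [E]
  m26 ⊆ 011-10,01101-
  m27 ⊆ --1011,01-011,01101-
  m28 ⊆ 0111-0 [E]
  m30 ⊆ 0-1110,011-10,0111-0
  m32 ⊆ 1000-0 [E]
  m34 ⊆ 1000-0,10001-
  m35 ⊆ 10-011,10001-
  m43 ⊆ --1011,10-011
  m44 ⊆ 101100 [E]
  m59 ⊆ --1011 [E]
E = {--1011, 0-1110, 001101, 0111-0, 1000-0, 101100}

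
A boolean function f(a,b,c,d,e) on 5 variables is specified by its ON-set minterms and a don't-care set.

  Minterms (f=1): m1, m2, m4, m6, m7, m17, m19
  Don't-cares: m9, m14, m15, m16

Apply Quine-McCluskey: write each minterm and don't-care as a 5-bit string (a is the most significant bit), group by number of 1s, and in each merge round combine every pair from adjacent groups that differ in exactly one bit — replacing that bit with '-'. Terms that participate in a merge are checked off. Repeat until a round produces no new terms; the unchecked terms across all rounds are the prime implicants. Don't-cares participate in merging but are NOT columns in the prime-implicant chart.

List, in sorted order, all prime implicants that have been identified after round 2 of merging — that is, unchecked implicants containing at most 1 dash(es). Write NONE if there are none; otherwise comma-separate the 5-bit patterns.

[col 0] 00001*, 00010*, 00100*, 00110*, 00111*, 01001*, 01110*, 01111*, 10000*, 10001*, 10011*
[col 1] -0001, 0-001, 0-110*, 0-111*, 00-10, 001-0, 0011-*, 0111-*, 100-1, 1000-
[col 2] 0-11-
Prime implicants: -0001, 0-001, 0-11-, 00-10, 001-0, 100-1, 1000-

-0001, 0-001, 00-10, 001-0, 100-1, 1000-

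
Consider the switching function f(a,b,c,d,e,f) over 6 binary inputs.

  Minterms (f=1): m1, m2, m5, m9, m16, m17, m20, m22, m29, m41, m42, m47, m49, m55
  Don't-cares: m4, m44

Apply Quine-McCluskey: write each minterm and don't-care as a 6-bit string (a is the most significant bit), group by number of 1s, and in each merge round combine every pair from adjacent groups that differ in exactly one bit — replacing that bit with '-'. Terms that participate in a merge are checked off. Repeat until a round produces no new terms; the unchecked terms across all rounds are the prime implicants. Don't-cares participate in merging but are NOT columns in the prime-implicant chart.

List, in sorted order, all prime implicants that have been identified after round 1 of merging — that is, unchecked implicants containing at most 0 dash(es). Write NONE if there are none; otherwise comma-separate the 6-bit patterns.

000010, 011101, 101010, 101100, 101111, 110111

Round 0: 000001✓ 000010 000100✓ 000101✓ 001001✓ 010000✓ 010001✓ 010100✓ 010110✓ 011101 101001✓ 101010 101100 101111 110001✓ 110111
Round 1: -01001 -10001 0-0001 0-0100 00-001 000-01 00010- 010-00 01000- 0101-0
PIs = {-01001, -10001, 0-0001, 0-0100, 00-001, 000-01, 000010, 00010-, 010-00, 01000-, 0101-0, 011101, 101010, 101100, 101111, 110111}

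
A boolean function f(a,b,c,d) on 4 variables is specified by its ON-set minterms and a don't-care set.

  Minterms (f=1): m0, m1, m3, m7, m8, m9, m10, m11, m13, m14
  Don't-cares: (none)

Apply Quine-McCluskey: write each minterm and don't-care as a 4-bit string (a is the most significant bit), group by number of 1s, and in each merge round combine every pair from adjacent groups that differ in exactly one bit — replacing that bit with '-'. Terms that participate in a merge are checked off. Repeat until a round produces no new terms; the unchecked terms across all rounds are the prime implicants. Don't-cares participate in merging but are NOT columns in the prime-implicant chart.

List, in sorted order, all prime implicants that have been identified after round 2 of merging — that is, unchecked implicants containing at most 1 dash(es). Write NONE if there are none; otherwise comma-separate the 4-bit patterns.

0-11, 1-01, 1-10

Round 0: 0000✓ 0001✓ 0011✓ 0111✓ 1000✓ 1001✓ 1010✓ 1011✓ 1101✓ 1110✓
Round 1: -000✓ -001✓ -011✓ 0-11 00-1✓ 000-✓ 1-01 1-10 10-0✓ 10-1✓ 100-✓ 101-✓
Round 2: -0-1 -00- 10--
PIs = {-0-1, -00-, 0-11, 1-01, 1-10, 10--}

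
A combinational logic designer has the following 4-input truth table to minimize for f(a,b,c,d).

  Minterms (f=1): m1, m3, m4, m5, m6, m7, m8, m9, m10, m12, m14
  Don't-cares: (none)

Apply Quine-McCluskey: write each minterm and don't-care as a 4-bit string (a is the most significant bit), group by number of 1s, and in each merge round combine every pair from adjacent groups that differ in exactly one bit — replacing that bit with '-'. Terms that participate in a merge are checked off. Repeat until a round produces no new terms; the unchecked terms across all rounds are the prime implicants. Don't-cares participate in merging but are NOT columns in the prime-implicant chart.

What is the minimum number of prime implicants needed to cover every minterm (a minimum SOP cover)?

size-2^0 implicants → 0001(✓)  0011(✓)  0100(✓)  0101(✓)  0110(✓)  0111(✓)  1000(✓)  1001(✓)  1010(✓)  1100(✓)  1110(✓)
size-2^1 implicants → -001  -100(✓)  -110(✓)  0-01(✓)  0-11(✓)  00-1(✓)  01-0(✓)  01-1(✓)  010-(✓)  011-(✓)  1-00(✓)  1-10(✓)  10-0(✓)  100-  11-0(✓)
size-2^2 implicants → -1-0  0--1  01--  1--0
Unchecked terms (primes): -001, -1-0, 0--1, 01--, 1--0, 100-
Minterm coverage:
  m1 ⊆ -001,0--1
  m3 ⊆ 0--1 [E]
  m4 ⊆ -1-0,01--
  m5 ⊆ 0--1,01--
  m6 ⊆ -1-0,01--
  m7 ⊆ 0--1,01--
  m8 ⊆ 1--0,100-
  m9 ⊆ -001,100-
  m10 ⊆ 1--0 [E]
  m12 ⊆ -1-0,1--0
  m14 ⊆ -1-0,1--0
E = {0--1, 1--0}
Petrick residual → -001, -1-0
Cover = b'c'd + bd' + a'd + ad'  |cover|=4

4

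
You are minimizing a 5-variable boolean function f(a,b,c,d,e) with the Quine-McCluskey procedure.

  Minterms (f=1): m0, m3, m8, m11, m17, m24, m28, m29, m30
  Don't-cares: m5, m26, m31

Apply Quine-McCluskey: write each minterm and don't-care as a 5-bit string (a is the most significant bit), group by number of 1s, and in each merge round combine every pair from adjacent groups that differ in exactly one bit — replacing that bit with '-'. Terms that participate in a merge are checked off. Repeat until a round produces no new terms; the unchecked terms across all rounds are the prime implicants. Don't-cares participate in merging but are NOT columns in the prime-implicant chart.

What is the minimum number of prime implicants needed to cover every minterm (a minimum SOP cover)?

5

Round 0: 00000✓ 00011✓ 00101 01000✓ 01011✓ 10001 11000✓ 11010✓ 11100✓ 11101✓ 11110✓ 11111✓
Round 1: -1000 0-000 0-011 11-00✓ 11-10✓ 110-0✓ 111-0✓ 111-1✓ 1110-✓ 1111-✓
Round 2: 11--0 111--
PIs = {-1000, 0-000, 0-011, 00101, 10001, 11--0, 111--}
Coverage chart:
  m0: 0-000 ←essential
  m3: 0-011 ←essential
  m8: -1000,0-000
  m11: 0-011 ←essential
  m17: 10001 ←essential
  m24: -1000,11--0
  m28: 11--0,111--
  m29: 111-- ←essential
  m30: 11--0,111--
Essential: 0-000, 0-011, 10001, 111--
Petrick residual → -1000
Min cover (5 terms): bc'd'e' + a'c'd'e' + a'c'de + ab'c'd'e + abc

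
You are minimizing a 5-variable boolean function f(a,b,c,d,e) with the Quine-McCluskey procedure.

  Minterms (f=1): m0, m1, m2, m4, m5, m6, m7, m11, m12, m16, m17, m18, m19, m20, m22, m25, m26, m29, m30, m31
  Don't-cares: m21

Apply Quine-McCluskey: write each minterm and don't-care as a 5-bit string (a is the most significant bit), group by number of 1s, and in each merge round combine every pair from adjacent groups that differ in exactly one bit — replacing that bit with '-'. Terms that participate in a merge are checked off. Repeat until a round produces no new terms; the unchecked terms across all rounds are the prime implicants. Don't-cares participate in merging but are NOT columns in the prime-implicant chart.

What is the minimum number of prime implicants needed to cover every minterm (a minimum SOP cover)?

9

size-2^0 implicants → 00000(✓)  00001(✓)  00010(✓)  00100(✓)  00101(✓)  00110(✓)  00111(✓)  01011  01100(✓)  10000(✓)  10001(✓)  10010(✓)  10011(✓)  10100(✓)  10101(✓)  10110(✓)  11001(✓)  11010(✓)  11101(✓)  11110(✓)  11111(✓)
size-2^1 implicants → -0000(✓)  -0001(✓)  -0010(✓)  -0100(✓)  -0101(✓)  -0110(✓)  0-100  00-00(✓)  00-01(✓)  00-10(✓)  000-0(✓)  0000-(✓)  001-0(✓)  001-1(✓)  0010-(✓)  0011-(✓)  1-001(✓)  1-010(✓)  1-101(✓)  1-110(✓)  10-00(✓)  10-01(✓)  10-10(✓)  100-0(✓)  100-1(✓)  1000-(✓)  1001-(✓)  101-0(✓)  1010-(✓)  11-01(✓)  11-10(✓)  111-1  1111-
size-2^2 implicants → -0-00(✓)  -0-01(✓)  -0-10(✓)  -00-0(✓)  -000-(✓)  -01-0(✓)  -010-(✓)  00--0(✓)  00-0-(✓)  001--  1--01  1--10  10--0(✓)  10-0-(✓)  100--
size-2^3 implicants → -0--0  -0-0-
Unchecked terms (primes): -0--0, -0-0-, 0-100, 001--, 01011, 1--01, 1--10, 100--, 111-1, 1111-
Minterm coverage:
  m0 ⊆ -0--0,-0-0-
  m1 ⊆ -0-0- [E]
  m2 ⊆ -0--0 [E]
  m4 ⊆ -0--0,-0-0-,0-100,001--
  m5 ⊆ -0-0-,001--
  m6 ⊆ -0--0,001--
  m7 ⊆ 001-- [E]
  m11 ⊆ 01011 [E]
  m12 ⊆ 0-100 [E]
  m16 ⊆ -0--0,-0-0-,100--
  m17 ⊆ -0-0-,1--01,100--
  m18 ⊆ -0--0,1--10,100--
  m19 ⊆ 100-- [E]
  m20 ⊆ -0--0,-0-0-
  m22 ⊆ -0--0,1--10
  m25 ⊆ 1--01 [E]
  m26 ⊆ 1--10 [E]
  m29 ⊆ 1--01,111-1
  m30 ⊆ 1--10,1111-
  m31 ⊆ 111-1,1111-
E = {-0--0, -0-0-, 0-100, 001--, 01011, 1--01, 1--10, 100--}
Petrick residual → 111-1
Cover = b'e' + b'd' + a'cd'e' + a'b'c + a'bc'de + ad'e + ade' + ab'c' + abce  |cover|=9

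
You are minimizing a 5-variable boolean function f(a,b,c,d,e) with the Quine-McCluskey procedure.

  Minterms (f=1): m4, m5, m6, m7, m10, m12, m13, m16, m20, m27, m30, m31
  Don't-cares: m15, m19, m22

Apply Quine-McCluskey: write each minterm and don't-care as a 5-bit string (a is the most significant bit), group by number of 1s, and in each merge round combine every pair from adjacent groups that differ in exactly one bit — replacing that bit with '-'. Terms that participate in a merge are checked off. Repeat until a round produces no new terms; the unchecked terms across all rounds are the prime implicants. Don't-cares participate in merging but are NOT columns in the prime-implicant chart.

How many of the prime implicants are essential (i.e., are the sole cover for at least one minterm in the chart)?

Round 0: 00100✓ 00101✓ 00110✓ 00111✓ 01010 01100✓ 01101✓ 01111✓ 10000✓ 10011✓ 10100✓ 10110✓ 11011✓ 11110✓ 11111✓
Round 1: -0100✓ -0110✓ -1111 0-100✓ 0-101✓ 0-111✓ 001-0✓ 001-1✓ 0010-✓ 0011-✓ 011-1✓ 0110-✓ 1-011 1-110 10-00 101-0✓ 11-11 1111-
Round 2: -01-0 0-1-1 0-10- 001--
PIs = {-01-0, -1111, 0-1-1, 0-10-, 001--, 01010, 1-011, 1-110, 10-00, 11-11, 1111-}
Coverage chart:
  m4: -01-0,0-10-,001--
  m5: 0-1-1,0-10-,001--
  m6: -01-0,001--
  m7: 0-1-1,001--
  m10: 01010 ←essential
  m12: 0-10- ←essential
  m13: 0-1-1,0-10-
  m16: 10-00 ←essential
  m20: -01-0,10-00
  m27: 1-011,11-11
  m30: 1-110,1111-
  m31: -1111,11-11,1111-
Essential: 0-10-, 01010, 10-00

3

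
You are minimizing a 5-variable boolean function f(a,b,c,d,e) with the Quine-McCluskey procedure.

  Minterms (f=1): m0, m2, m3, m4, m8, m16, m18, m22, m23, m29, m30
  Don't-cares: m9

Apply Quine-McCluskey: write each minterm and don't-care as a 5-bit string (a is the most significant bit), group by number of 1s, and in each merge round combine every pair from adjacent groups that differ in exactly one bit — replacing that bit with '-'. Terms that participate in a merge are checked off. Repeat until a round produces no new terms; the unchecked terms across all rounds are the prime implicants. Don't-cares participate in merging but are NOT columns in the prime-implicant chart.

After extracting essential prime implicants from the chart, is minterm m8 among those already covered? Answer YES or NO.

Round 0: 00000✓ 00010✓ 00011✓ 00100✓ 01000✓ 01001✓ 10000✓ 10010✓ 10110✓ 10111✓ 11101 11110✓
Round 1: -0000✓ -0010✓ 0-000 00-00 000-0✓ 0001- 0100- 1-110 10-10 100-0✓ 1011-
Round 2: -00-0
PIs = {-00-0, 0-000, 00-00, 0001-, 0100-, 1-110, 10-10, 1011-, 11101}
Coverage chart:
  m0: -00-0,0-000,00-00
  m2: -00-0,0001-
  m3: 0001- ←essential
  m4: 00-00 ←essential
  m8: 0-000,0100-
  m16: -00-0 ←essential
  m18: -00-0,10-10
  m22: 1-110,10-10,1011-
  m23: 1011- ←essential
  m29: 11101 ←essential
  m30: 1-110 ←essential
Essential: -00-0, 00-00, 0001-, 1-110, 1011-, 11101

NO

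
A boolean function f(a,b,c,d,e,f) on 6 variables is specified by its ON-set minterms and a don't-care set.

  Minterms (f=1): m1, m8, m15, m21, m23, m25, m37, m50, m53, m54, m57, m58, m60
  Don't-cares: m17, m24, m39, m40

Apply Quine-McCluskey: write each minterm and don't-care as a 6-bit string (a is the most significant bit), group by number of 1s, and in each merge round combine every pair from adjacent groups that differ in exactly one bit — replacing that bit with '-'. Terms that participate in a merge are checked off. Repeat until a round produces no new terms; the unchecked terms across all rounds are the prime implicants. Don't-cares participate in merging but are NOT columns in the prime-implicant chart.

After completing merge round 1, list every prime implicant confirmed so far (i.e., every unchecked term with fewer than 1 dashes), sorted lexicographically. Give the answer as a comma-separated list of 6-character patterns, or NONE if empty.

001111, 111100

size-2^0 implicants → 000001(✓)  001000(✓)  001111  010001(✓)  010101(✓)  010111(✓)  011000(✓)  011001(✓)  100101(✓)  100111(✓)  101000(✓)  110010(✓)  110101(✓)  110110(✓)  111001(✓)  111010(✓)  111100
size-2^1 implicants → -01000  -10101  -11001  0-0001  0-1000  01-001  010-01  0101-1  01100-  1-0101  1001-1  11-010  110-10
Unchecked terms (primes): -01000, -10101, -11001, 0-0001, 0-1000, 001111, 01-001, 010-01, 0101-1, 01100-, 1-0101, 1001-1, 11-010, 110-10, 111100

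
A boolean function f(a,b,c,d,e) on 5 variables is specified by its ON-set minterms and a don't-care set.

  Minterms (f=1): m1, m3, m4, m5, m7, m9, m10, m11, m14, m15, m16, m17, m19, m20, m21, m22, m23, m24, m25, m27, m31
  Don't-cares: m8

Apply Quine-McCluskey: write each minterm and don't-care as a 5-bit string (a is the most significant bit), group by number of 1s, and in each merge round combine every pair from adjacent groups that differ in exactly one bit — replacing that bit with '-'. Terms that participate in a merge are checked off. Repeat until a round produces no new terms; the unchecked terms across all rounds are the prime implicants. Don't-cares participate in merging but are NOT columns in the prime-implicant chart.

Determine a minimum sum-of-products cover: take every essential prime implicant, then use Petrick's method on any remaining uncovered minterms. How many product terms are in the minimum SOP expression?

Round 0: 00001✓ 00011✓ 00100✓ 00101✓ 00111✓ 01000✓ 01001✓ 01010✓ 01011✓ 01110✓ 01111✓ 10000✓ 10001✓ 10011✓ 10100✓ 10101✓ 10110✓ 10111✓ 11000✓ 11001✓ 11011✓ 11111✓
Round 1: -0001✓ -0011✓ -0100✓ -0101✓ -0111✓ -1000✓ -1001✓ -1011✓ -1111✓ 0-001✓ 0-011✓ 0-111✓ 00-01✓ 00-11✓ 000-1✓ 001-1✓ 0010-✓ 01-10✓ 01-11✓ 010-0✓ 010-1✓ 0100-✓ 0101-✓ 0111-✓ 1-000✓ 1-001✓ 1-011✓ 1-111✓ 10-00✓ 10-01✓ 10-11✓ 100-1✓ 1000-✓ 101-0✓ 101-1✓ 1010-✓ 1011-✓ 11-11✓ 110-1✓ 1100-✓
Round 2: --001✓ --011✓ --111✓ -0-01✓ -0-11✓ -00-1✓ -01-1✓ -010- -1-11✓ -10-1✓ -100- 0--11✓ 0-0-1✓ 00--1✓ 01-1- 010-- 1--11✓ 1-0-1✓ 1-00- 10--1✓ 10-0- 101--
Round 3: ---11 --0-1 -0--1
PIs = {---11, --0-1, -0--1, -010-, -100-, 01-1-, 010--, 1-00-, 10-0-, 101--}
Coverage chart:
  m1: --0-1,-0--1
  m3: ---11,--0-1,-0--1
  m4: -010- ←essential
  m5: -0--1,-010-
  m7: ---11,-0--1
  m9: --0-1,-100-,010--
  m10: 01-1-,010--
  m11: ---11,--0-1,01-1-,010--
  m14: 01-1- ←essential
  m15: ---11,01-1-
  m16: 1-00-,10-0-
  m17: --0-1,-0--1,1-00-,10-0-
  m19: ---11,--0-1,-0--1
  m20: -010-,10-0-,101--
  m21: -0--1,-010-,10-0-,101--
  m22: 101-- ←essential
  m23: ---11,-0--1,101--
  m24: -100-,1-00-
  m25: --0-1,-100-,1-00-
  m27: ---11,--0-1
  m31: ---11 ←essential
Essential: ---11, -010-, 01-1-, 101--
Petrick residual → --0-1, 1-00-
Min cover (6 terms): de + c'e + b'cd' + a'bd + ac'd' + ab'c

6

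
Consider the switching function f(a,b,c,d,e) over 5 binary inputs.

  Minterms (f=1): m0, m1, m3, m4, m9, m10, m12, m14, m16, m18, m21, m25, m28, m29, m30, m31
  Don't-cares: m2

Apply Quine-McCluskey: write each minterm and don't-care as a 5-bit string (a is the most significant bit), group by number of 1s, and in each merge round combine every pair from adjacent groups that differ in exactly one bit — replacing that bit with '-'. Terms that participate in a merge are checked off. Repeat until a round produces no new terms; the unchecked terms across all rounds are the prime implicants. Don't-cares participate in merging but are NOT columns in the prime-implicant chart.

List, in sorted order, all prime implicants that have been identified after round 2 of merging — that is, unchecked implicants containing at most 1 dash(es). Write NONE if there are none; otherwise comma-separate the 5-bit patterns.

-1001, 0-001, 0-010, 0-100, 00-00, 01-10, 1-101, 11-01

Round 0: 00000✓ 00001✓ 00010✓ 00011✓ 00100✓ 01001✓ 01010✓ 01100✓ 01110✓ 10000✓ 10010✓ 10101✓ 11001✓ 11100✓ 11101✓ 11110✓ 11111✓
Round 1: -0000✓ -0010✓ -1001 -1100✓ -1110✓ 0-001 0-010 0-100 00-00 000-0✓ 000-1✓ 0000-✓ 0001-✓ 01-10 011-0✓ 1-101 100-0✓ 11-01 111-0✓ 111-1✓ 1110-✓ 1111-✓
Round 2: -00-0 -11-0 000-- 111--
PIs = {-00-0, -1001, -11-0, 0-001, 0-010, 0-100, 00-00, 000--, 01-10, 1-101, 11-01, 111--}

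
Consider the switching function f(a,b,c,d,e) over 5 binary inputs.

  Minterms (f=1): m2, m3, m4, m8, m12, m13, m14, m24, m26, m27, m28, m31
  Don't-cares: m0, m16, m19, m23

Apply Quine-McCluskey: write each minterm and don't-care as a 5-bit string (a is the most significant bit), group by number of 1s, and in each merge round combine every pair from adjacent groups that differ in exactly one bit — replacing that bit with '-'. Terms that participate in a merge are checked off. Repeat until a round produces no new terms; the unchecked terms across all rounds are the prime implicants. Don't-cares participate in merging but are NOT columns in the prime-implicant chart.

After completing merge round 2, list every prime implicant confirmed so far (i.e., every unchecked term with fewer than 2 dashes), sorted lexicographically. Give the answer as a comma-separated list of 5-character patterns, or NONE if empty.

-0011, 000-0, 0001-, 011-0, 0110-, 110-0, 1101-

size-2^0 implicants → 00000(✓)  00010(✓)  00011(✓)  00100(✓)  01000(✓)  01100(✓)  01101(✓)  01110(✓)  10000(✓)  10011(✓)  10111(✓)  11000(✓)  11010(✓)  11011(✓)  11100(✓)  11111(✓)
size-2^1 implicants → -0000(✓)  -0011  -1000(✓)  -1100(✓)  0-000(✓)  0-100(✓)  00-00(✓)  000-0  0001-  01-00(✓)  011-0  0110-  1-000(✓)  1-011(✓)  1-111(✓)  10-11(✓)  11-00(✓)  11-11(✓)  110-0  1101-
size-2^2 implicants → --000  -1-00  0--00  1--11
Unchecked terms (primes): --000, -0011, -1-00, 0--00, 000-0, 0001-, 011-0, 0110-, 1--11, 110-0, 1101-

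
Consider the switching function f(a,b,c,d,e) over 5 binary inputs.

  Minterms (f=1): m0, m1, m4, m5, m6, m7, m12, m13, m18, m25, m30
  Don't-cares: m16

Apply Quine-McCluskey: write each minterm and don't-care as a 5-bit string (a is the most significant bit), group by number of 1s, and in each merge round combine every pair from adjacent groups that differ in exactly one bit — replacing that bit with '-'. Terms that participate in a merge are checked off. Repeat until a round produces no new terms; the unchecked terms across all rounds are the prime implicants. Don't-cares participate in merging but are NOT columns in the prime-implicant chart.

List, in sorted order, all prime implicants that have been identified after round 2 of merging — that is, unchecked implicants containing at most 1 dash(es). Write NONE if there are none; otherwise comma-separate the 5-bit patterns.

-0000, 100-0, 11001, 11110

[col 0] 00000*, 00001*, 00100*, 00101*, 00110*, 00111*, 01100*, 01101*, 10000*, 10010*, 11001, 11110
[col 1] -0000, 0-100*, 0-101*, 00-00*, 00-01*, 0000-*, 001-0*, 001-1*, 0010-*, 0011-*, 0110-*, 100-0
[col 2] 0-10-, 00-0-, 001--
Prime implicants: -0000, 0-10-, 00-0-, 001--, 100-0, 11001, 11110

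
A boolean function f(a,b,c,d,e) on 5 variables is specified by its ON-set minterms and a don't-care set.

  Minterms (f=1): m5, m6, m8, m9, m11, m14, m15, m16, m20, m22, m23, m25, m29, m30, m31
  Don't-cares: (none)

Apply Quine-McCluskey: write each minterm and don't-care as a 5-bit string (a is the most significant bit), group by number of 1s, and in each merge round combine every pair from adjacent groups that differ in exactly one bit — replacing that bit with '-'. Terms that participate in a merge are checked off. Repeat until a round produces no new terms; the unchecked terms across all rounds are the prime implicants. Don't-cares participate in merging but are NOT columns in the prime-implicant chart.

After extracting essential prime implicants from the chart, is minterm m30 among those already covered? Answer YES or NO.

[col 0] 00101, 00110*, 01000*, 01001*, 01011*, 01110*, 01111*, 10000*, 10100*, 10110*, 10111*, 11001*, 11101*, 11110*, 11111*
[col 1] -0110*, -1001, -1110*, -1111*, 0-110*, 01-11, 010-1, 0100-, 0111-*, 1-110*, 1-111*, 10-00, 101-0, 1011-*, 11-01, 111-1, 1111-*
[col 2] --110, -111-, 1-11-
Prime implicants: --110, -1001, -111-, 00101, 01-11, 010-1, 0100-, 1-11-, 10-00, 101-0, 11-01, 111-1
PI chart (minterm → PIs covering it):
  5 | 00101  (sole → essential)
  6 | --110  (sole → essential)
  8 | 0100-  (sole → essential)
  9 | -1001,010-1,0100-
  11 | 01-11,010-1
  14 | --110,-111-
  15 | -111-,01-11
  16 | 10-00  (sole → essential)
  20 | 10-00,101-0
  22 | --110,1-11-,101-0
  23 | 1-11-  (sole → essential)
  25 | -1001,11-01
  29 | 11-01,111-1
  30 | --110,-111-,1-11-
  31 | -111-,1-11-,111-1
Essential prime implicants: --110, 00101, 0100-, 1-11-, 10-00

YES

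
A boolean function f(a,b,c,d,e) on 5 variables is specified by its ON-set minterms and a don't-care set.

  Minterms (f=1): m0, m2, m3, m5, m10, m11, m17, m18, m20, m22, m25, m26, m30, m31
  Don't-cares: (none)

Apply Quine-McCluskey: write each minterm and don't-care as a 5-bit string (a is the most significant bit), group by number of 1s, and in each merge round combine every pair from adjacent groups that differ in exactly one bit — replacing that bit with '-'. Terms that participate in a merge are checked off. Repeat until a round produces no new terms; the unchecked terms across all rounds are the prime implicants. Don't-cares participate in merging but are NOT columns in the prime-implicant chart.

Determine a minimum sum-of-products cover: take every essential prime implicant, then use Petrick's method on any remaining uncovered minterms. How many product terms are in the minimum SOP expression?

7

size-2^0 implicants → 00000(✓)  00010(✓)  00011(✓)  00101  01010(✓)  01011(✓)  10001(✓)  10010(✓)  10100(✓)  10110(✓)  11001(✓)  11010(✓)  11110(✓)  11111(✓)
size-2^1 implicants → -0010(✓)  -1010(✓)  0-010(✓)  0-011(✓)  000-0  0001-(✓)  0101-(✓)  1-001  1-010(✓)  1-110(✓)  10-10(✓)  101-0  11-10(✓)  1111-
size-2^2 implicants → --010  0-01-  1--10
Unchecked terms (primes): --010, 0-01-, 000-0, 00101, 1--10, 1-001, 101-0, 1111-
Minterm coverage:
  m0 ⊆ 000-0 [E]
  m2 ⊆ --010,0-01-,000-0
  m3 ⊆ 0-01- [E]
  m5 ⊆ 00101 [E]
  m10 ⊆ --010,0-01-
  m11 ⊆ 0-01- [E]
  m17 ⊆ 1-001 [E]
  m18 ⊆ --010,1--10
  m20 ⊆ 101-0 [E]
  m22 ⊆ 1--10,101-0
  m25 ⊆ 1-001 [E]
  m26 ⊆ --010,1--10
  m30 ⊆ 1--10,1111-
  m31 ⊆ 1111- [E]
E = {0-01-, 000-0, 00101, 1-001, 101-0, 1111-}
Petrick residual → --010
Cover = c'de' + a'c'd + a'b'c'e' + a'b'cd'e + ac'd'e + ab'ce' + abcd  |cover|=7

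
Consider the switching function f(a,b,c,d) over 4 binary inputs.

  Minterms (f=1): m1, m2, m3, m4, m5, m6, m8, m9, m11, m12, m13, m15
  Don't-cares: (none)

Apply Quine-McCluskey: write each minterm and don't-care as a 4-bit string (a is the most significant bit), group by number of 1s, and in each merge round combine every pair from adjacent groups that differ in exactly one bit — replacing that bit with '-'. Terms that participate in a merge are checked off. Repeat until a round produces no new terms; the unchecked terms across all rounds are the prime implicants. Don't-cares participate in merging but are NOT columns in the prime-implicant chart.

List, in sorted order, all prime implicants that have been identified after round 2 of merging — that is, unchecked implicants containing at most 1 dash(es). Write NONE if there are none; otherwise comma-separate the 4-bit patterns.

size-2^0 implicants → 0001(✓)  0010(✓)  0011(✓)  0100(✓)  0101(✓)  0110(✓)  1000(✓)  1001(✓)  1011(✓)  1100(✓)  1101(✓)  1111(✓)
size-2^1 implicants → -001(✓)  -011(✓)  -100(✓)  -101(✓)  0-01(✓)  0-10  00-1(✓)  001-  01-0  010-(✓)  1-00(✓)  1-01(✓)  1-11(✓)  10-1(✓)  100-(✓)  11-1(✓)  110-(✓)
size-2^2 implicants → --01  -0-1  -10-  1--1  1-0-
Unchecked terms (primes): --01, -0-1, -10-, 0-10, 001-, 01-0, 1--1, 1-0-

0-10, 001-, 01-0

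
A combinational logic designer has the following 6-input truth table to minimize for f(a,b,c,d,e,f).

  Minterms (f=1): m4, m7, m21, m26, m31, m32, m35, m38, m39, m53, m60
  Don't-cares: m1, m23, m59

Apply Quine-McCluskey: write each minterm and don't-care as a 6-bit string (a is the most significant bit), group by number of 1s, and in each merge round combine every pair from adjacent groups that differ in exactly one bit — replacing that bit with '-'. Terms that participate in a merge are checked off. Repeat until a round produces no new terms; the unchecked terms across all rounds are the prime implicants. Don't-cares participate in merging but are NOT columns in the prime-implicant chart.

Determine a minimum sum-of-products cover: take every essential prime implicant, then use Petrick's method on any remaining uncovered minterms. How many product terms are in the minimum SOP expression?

9

Round 0: 000001 000100 000111✓ 010101✓ 010111✓ 011010 011111✓ 100000 100011✓ 100110✓ 100111✓ 110101✓ 111011 111100
Round 1: -00111 -10101 0-0111 01-111 0101-1 100-11 10011-
PIs = {-00111, -10101, 0-0111, 000001, 000100, 01-111, 0101-1, 011010, 100-11, 100000, 10011-, 111011, 111100}
Coverage chart:
  m4: 000100 ←essential
  m7: -00111,0-0111
  m21: -10101,0101-1
  m26: 011010 ←essential
  m31: 01-111 ←essential
  m32: 100000 ←essential
  m35: 100-11 ←essential
  m38: 10011- ←essential
  m39: -00111,100-11,10011-
  m53: -10101 ←essential
  m60: 111100 ←essential
Essential: -10101, 000100, 01-111, 011010, 100-11, 100000, 10011-, 111100
Petrick residual → -00111
Min cover (9 terms): b'c'def + bc'de'f + a'b'c'de'f' + a'bdef + a'bcd'ef' + ab'c'ef + ab'c'd'e'f' + ab'c'de + abcde'f'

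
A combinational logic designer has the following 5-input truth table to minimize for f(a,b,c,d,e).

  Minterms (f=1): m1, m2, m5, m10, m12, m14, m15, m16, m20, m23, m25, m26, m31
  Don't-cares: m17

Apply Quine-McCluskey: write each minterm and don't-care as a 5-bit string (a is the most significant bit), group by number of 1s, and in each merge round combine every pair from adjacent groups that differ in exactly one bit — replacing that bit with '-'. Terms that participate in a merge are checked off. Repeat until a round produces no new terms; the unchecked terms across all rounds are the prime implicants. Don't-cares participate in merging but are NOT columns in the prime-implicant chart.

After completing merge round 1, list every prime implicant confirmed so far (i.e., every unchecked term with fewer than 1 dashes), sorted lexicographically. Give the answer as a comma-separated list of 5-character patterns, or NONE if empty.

NONE

[col 0] 00001*, 00010*, 00101*, 01010*, 01100*, 01110*, 01111*, 10000*, 10001*, 10100*, 10111*, 11001*, 11010*, 11111*
[col 1] -0001, -1010, -1111, 0-010, 00-01, 01-10, 011-0, 0111-, 1-001, 1-111, 10-00, 1000-
Prime implicants: -0001, -1010, -1111, 0-010, 00-01, 01-10, 011-0, 0111-, 1-001, 1-111, 10-00, 1000-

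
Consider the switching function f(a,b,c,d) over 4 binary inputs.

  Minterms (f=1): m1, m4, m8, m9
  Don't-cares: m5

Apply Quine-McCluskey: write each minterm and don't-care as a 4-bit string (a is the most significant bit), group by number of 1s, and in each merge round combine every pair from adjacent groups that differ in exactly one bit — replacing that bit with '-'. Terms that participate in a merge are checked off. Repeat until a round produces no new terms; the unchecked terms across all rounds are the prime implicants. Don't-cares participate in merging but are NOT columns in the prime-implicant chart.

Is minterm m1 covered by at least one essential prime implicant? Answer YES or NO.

NO

Round 0: 0001✓ 0100✓ 0101✓ 1000✓ 1001✓
Round 1: -001 0-01 010- 100-
PIs = {-001, 0-01, 010-, 100-}
Coverage chart:
  m1: -001,0-01
  m4: 010- ←essential
  m8: 100- ←essential
  m9: -001,100-
Essential: 010-, 100-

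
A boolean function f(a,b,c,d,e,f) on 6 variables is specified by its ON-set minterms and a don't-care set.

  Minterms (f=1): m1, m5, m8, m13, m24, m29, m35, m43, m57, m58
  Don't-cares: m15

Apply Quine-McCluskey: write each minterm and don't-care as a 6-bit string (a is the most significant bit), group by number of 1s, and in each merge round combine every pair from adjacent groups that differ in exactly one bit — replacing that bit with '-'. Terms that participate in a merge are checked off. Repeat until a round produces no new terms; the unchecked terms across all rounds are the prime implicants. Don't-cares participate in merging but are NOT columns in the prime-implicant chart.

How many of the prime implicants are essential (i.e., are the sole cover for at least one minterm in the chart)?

6

[col 0] 000001*, 000101*, 001000*, 001101*, 001111*, 011000*, 011101*, 100011*, 101011*, 111001, 111010
[col 1] 0-1000, 0-1101, 00-101, 000-01, 0011-1, 10-011
Prime implicants: 0-1000, 0-1101, 00-101, 000-01, 0011-1, 10-011, 111001, 111010
PI chart (minterm → PIs covering it):
  1 | 000-01  (sole → essential)
  5 | 00-101,000-01
  8 | 0-1000  (sole → essential)
  13 | 0-1101,00-101,0011-1
  24 | 0-1000  (sole → essential)
  29 | 0-1101  (sole → essential)
  35 | 10-011  (sole → essential)
  43 | 10-011  (sole → essential)
  57 | 111001  (sole → essential)
  58 | 111010  (sole → essential)
Essential prime implicants: 0-1000, 0-1101, 000-01, 10-011, 111001, 111010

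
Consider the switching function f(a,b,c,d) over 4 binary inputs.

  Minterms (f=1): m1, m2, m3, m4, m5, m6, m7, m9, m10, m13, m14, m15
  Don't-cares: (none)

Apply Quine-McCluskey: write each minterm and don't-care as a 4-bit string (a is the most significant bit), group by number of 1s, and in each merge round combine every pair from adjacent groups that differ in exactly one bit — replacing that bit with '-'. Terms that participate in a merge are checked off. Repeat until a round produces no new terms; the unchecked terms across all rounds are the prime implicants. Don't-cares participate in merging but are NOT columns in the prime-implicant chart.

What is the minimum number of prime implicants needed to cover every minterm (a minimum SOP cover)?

5

[col 0] 0001*, 0010*, 0011*, 0100*, 0101*, 0110*, 0111*, 1001*, 1010*, 1101*, 1110*, 1111*
[col 1] -001*, -010*, -101*, -110*, -111*, 0-01*, 0-10*, 0-11*, 00-1*, 001-*, 01-0*, 01-1*, 010-*, 011-*, 1-01*, 1-10*, 11-1*, 111-*
[col 2] --01, --10, -1-1, -11-, 0--1, 0-1-, 01--
Prime implicants: --01, --10, -1-1, -11-, 0--1, 0-1-, 01--
PI chart (minterm → PIs covering it):
  1 | --01,0--1
  2 | --10,0-1-
  3 | 0--1,0-1-
  4 | 01--  (sole → essential)
  5 | --01,-1-1,0--1,01--
  6 | --10,-11-,0-1-,01--
  7 | -1-1,-11-,0--1,0-1-,01--
  9 | --01  (sole → essential)
  10 | --10  (sole → essential)
  13 | --01,-1-1
  14 | --10,-11-
  15 | -1-1,-11-
Essential prime implicants: --01, --10, 01--
Petrick residual → -1-1, 0--1
Minimum SOP uses 5 PIs: c'd + cd' + bd + a'd + a'b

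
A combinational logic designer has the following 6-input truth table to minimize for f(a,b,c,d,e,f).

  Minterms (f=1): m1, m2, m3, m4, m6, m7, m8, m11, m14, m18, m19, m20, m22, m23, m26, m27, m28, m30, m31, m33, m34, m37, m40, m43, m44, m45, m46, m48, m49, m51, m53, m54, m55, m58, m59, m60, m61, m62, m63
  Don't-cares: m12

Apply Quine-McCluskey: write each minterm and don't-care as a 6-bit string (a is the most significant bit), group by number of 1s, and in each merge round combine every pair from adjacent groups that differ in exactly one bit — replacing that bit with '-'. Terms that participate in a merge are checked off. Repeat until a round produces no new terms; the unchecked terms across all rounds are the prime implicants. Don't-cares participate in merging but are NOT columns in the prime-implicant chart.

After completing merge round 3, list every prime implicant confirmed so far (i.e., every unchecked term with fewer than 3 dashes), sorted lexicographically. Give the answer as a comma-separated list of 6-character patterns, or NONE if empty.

--1011, -00001, -00010, -01-00, 0--011, 0000-1, 1--101, 1-0-01, 1-110-, 11-1-1, 110--1, 11000-, 1111--

Round 0: 000001✓ 000010✓ 000011✓ 000100✓ 000110✓ 000111✓ 001000✓ 001011✓ 001100✓ 001110✓ 010010✓ 010011✓ 010100✓ 010110✓ 010111✓ 011010✓ 011011✓ 011100✓ 011110✓ 011111✓ 100001✓ 100010✓ 100101✓ 101000✓ 101011✓ 101100✓ 101101✓ 101110✓ 110000✓ 110001✓ 110011✓ 110101✓ 110110✓ 110111✓ 111010✓ 111011✓ 111100✓ 111101✓ 111110✓ 111111✓
Round 1: -00001 -00010 -01000✓ -01011✓ -01100✓ -01110✓ -10011✓ -10110✓ -10111✓ -11010✓ -11011✓ -11100✓ -11110✓ -11111✓ 0-0010✓ 0-0011✓ 0-0100✓ 0-0110✓ 0-0111✓ 0-1011✓ 0-1100✓ 0-1110✓ 00-011✓ 00-100✓ 00-110✓ 000-10✓ 000-11✓ 0000-1 00001-✓ 0001-0✓ 00011-✓ 001-00✓ 0011-0✓ 01-010✓ 01-011✓ 01-100✓ 01-110✓ 01-111✓ 010-10✓ 010-11✓ 01001-✓ 0101-0✓ 01011-✓ 011-10✓ 011-11✓ 01101-✓ 0111-0✓ 01111-✓ 1-0001✓ 1-0101✓ 1-1011✓ 1-1100✓ 1-1101✓ 1-1110✓ 10-101✓ 100-01✓ 101-00✓ 1011-0✓ 10110-✓ 11-011✓ 11-101✓ 11-110✓ 11-111✓ 110-01✓ 110-11✓ 1100-1✓ 11000- 1101-1✓ 11011-✓ 111-10✓ 111-11✓ 11101-✓ 1111-0✓ 1111-1✓ 11110-✓ 11111-✓
Round 2: --1011 --1100✓ --1110✓ -01-00 -011-0✓ -1-011✓ -1-110✓ -1-111✓ -10-11✓ -1011-✓ -11-10✓ -11-11✓ -1101-✓ -111-0✓ -1111-✓ 0--011 0--100✓ 0--110✓ 0-0-10✓ 0-0-11✓ 0-001-✓ 0-01-0✓ 0-011-✓ 0-11-0✓ 00-1-0✓ 000-1-✓ 01--10✓ 01--11✓ 01-01-✓ 01-1-0✓ 01-11-✓ 010-1-✓ 011-1-✓ 1--101 1-0-01 1-11-0✓ 1-110- 11--11✓ 11-1-1 11-11-✓ 110--1 111-1-✓ 1111--
Round 3: --11-0 -1--11 -1-11- -11-1- 0--1-0 0-0-1- 01--1-
PIs = {--1011, --11-0, -00001, -00010, -01-00, -1--11, -1-11-, -11-1-, 0--011, 0--1-0, 0-0-1-, 0000-1, 01--1-, 1--101, 1-0-01, 1-110-, 11-1-1, 110--1, 11000-, 1111--}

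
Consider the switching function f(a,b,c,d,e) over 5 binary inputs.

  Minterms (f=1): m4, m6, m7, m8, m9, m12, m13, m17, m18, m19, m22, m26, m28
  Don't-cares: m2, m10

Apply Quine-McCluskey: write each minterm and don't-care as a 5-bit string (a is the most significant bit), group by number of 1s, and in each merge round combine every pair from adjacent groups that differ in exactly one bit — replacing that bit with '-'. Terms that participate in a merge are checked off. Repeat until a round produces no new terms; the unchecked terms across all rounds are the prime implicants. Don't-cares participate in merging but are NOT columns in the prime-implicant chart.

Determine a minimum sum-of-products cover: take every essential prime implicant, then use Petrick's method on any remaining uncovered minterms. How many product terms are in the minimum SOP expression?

7

Round 0: 00010✓ 00100✓ 00110✓ 00111✓ 01000✓ 01001✓ 01010✓ 01100✓ 01101✓ 10001✓ 10010✓ 10011✓ 10110✓ 11010✓ 11100✓
Round 1: -0010✓ -0110✓ -1010✓ -1100 0-010✓ 0-100 00-10✓ 001-0 0011- 01-00✓ 01-01✓ 010-0 0100-✓ 0110-✓ 1-010✓ 10-10✓ 100-1 1001-
Round 2: --010 -0-10 01-0-
PIs = {--010, -0-10, -1100, 0-100, 001-0, 0011-, 01-0-, 010-0, 100-1, 1001-}
Coverage chart:
  m4: 0-100,001-0
  m6: -0-10,001-0,0011-
  m7: 0011- ←essential
  m8: 01-0-,010-0
  m9: 01-0- ←essential
  m12: -1100,0-100,01-0-
  m13: 01-0- ←essential
  m17: 100-1 ←essential
  m18: --010,-0-10,1001-
  m19: 100-1,1001-
  m22: -0-10 ←essential
  m26: --010 ←essential
  m28: -1100 ←essential
Essential: --010, -0-10, -1100, 0011-, 01-0-, 100-1
Petrick residual → 0-100
Min cover (7 terms): c'de' + b'de' + bcd'e' + a'cd'e' + a'b'cd + a'bd' + ab'c'e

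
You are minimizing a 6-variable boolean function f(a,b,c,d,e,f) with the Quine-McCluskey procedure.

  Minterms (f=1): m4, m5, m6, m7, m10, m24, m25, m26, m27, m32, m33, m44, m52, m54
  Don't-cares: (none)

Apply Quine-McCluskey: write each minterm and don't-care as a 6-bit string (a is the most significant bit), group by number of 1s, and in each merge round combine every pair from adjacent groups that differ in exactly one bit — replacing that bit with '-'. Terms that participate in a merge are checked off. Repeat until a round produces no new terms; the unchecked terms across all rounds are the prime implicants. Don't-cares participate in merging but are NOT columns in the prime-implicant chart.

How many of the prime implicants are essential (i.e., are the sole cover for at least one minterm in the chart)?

size-2^0 implicants → 000100(✓)  000101(✓)  000110(✓)  000111(✓)  001010(✓)  011000(✓)  011001(✓)  011010(✓)  011011(✓)  100000(✓)  100001(✓)  101100  110100(✓)  110110(✓)
size-2^1 implicants → 0-1010  0001-0(✓)  0001-1(✓)  00010-(✓)  00011-(✓)  0110-0(✓)  0110-1(✓)  01100-(✓)  01101-(✓)  10000-  1101-0
size-2^2 implicants → 0001--  0110--
Unchecked terms (primes): 0-1010, 0001--, 0110--, 10000-, 101100, 1101-0
Minterm coverage:
  m4 ⊆ 0001-- [E]
  m5 ⊆ 0001-- [E]
  m6 ⊆ 0001-- [E]
  m7 ⊆ 0001-- [E]
  m10 ⊆ 0-1010 [E]
  m24 ⊆ 0110-- [E]
  m25 ⊆ 0110-- [E]
  m26 ⊆ 0-1010,0110--
  m27 ⊆ 0110-- [E]
  m32 ⊆ 10000- [E]
  m33 ⊆ 10000- [E]
  m44 ⊆ 101100 [E]
  m52 ⊆ 1101-0 [E]
  m54 ⊆ 1101-0 [E]
E = {0-1010, 0001--, 0110--, 10000-, 101100, 1101-0}

6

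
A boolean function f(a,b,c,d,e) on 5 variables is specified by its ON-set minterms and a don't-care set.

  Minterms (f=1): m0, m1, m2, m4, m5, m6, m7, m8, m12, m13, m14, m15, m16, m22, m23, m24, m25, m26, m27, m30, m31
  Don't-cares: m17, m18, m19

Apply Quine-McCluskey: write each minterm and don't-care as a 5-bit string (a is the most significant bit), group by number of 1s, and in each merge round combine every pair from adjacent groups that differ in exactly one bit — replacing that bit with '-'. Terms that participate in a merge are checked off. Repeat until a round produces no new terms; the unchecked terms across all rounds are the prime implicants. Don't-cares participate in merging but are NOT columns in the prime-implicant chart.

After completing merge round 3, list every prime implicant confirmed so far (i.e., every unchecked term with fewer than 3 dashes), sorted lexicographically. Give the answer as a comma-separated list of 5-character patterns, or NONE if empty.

--000, -0-10, -00-0, -000-, 0--00, 00--0, 00-0-

Round 0: 00000✓ 00001✓ 00010✓ 00100✓ 00101✓ 00110✓ 00111✓ 01000✓ 01100✓ 01101✓ 01110✓ 01111✓ 10000✓ 10001✓ 10010✓ 10011✓ 10110✓ 10111✓ 11000✓ 11001✓ 11010✓ 11011✓ 11110✓ 11111✓
Round 1: -0000✓ -0001✓ -0010✓ -0110✓ -0111✓ -1000✓ -1110✓ -1111✓ 0-000✓ 0-100✓ 0-101✓ 0-110✓ 0-111✓ 00-00✓ 00-01✓ 00-10✓ 000-0✓ 0000-✓ 001-0✓ 001-1✓ 0010-✓ 0011-✓ 01-00✓ 011-0✓ 011-1✓ 0110-✓ 0111-✓ 1-000✓ 1-001✓ 1-010✓ 1-011✓ 1-110✓ 1-111✓ 10-10✓ 10-11✓ 100-0✓ 100-1✓ 1000-✓ 1001-✓ 1011-✓ 11-10✓ 11-11✓ 110-0✓ 110-1✓ 1100-✓ 1101-✓ 1111-✓
Round 2: --000 --110✓ --111✓ -0-10 -00-0 -000- -011-✓ -111-✓ 0--00 0-1-0✓ 0-1-1✓ 0-10-✓ 0-11-✓ 00--0 00-0- 001--✓ 011--✓ 1--10✓ 1--11✓ 1-0-0✓ 1-0-1✓ 1-00-✓ 1-01-✓ 1-11-✓ 10-1-✓ 100--✓ 11-1-✓ 110--✓
Round 3: --11- 0-1-- 1--1- 1-0--
PIs = {--000, --11-, -0-10, -00-0, -000-, 0--00, 0-1--, 00--0, 00-0-, 1--1-, 1-0--}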